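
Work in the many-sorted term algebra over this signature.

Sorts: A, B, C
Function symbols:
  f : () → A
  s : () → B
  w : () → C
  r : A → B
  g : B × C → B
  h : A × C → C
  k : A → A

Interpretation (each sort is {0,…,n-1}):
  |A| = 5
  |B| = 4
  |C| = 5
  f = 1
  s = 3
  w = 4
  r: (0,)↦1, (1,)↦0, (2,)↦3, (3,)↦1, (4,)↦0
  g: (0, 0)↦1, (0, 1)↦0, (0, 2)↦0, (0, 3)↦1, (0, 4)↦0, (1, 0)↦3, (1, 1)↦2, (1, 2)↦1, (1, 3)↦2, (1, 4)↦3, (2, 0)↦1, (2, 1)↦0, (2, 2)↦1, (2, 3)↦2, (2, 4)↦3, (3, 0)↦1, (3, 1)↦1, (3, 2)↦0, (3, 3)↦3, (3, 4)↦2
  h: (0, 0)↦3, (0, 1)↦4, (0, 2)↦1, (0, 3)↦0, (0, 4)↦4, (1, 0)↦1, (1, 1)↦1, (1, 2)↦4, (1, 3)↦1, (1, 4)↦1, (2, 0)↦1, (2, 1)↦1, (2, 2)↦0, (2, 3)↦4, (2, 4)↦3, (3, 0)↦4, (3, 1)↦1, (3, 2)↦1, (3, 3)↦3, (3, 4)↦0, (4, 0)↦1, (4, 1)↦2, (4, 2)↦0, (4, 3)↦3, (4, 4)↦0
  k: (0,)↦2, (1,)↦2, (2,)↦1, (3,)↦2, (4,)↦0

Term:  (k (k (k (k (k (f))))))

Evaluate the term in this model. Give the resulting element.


value = 2

  f = 1
  (k (f)) = k(1,) = 2
  (k (k (f))) = k(2,) = 1
  (k (k (k (f)))) = k(1,) = 2
  (k (k (k (k (f))))) = k(2,) = 1
  (k (k (k (k (k (f)))))) = k(1,) = 2


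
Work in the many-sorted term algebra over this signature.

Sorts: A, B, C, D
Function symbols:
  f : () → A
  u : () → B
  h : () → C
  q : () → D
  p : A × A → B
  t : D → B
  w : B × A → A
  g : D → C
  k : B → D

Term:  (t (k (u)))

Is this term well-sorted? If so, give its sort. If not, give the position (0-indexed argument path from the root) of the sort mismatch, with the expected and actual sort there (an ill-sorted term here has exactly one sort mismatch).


    (u) : B
  (k (u)) : D
(t (k (u))) : B

well-sorted; sort = B


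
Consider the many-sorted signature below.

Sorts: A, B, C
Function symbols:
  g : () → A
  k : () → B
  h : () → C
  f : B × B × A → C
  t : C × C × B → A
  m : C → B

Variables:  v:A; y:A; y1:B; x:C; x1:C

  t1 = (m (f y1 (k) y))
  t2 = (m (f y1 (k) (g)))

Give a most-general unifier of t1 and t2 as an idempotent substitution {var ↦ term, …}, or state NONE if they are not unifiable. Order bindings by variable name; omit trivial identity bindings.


{y ↦ (g)}


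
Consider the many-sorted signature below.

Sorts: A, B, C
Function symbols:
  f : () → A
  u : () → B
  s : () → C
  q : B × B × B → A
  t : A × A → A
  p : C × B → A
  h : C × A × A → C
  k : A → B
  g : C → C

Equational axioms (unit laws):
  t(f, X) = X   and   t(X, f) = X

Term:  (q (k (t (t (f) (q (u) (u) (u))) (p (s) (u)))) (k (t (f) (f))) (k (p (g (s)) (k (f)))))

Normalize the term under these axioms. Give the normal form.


1. (q (k (t (t (f) (q (u) (u) (u))) (p (s) (u)))) (k (t (f) (f))) (k (p (g (s)) (k (f)))))  →  (q (k (t (q (u) (u) (u)) (p (s) (u)))) (k (t (f) (f))) (k (p (g (s)) (k (f)))))
2. (q (k (t (q (u) (u) (u)) (p (s) (u)))) (k (t (f) (f))) (k (p (g (s)) (k (f)))))  →  (q (k (t (q (u) (u) (u)) (p (s) (u)))) (k (f)) (k (p (g (s)) (k (f)))))

normal form = (q (k (t (q (u) (u) (u)) (p (s) (u)))) (k (f)) (k (p (g (s)) (k (f)))))


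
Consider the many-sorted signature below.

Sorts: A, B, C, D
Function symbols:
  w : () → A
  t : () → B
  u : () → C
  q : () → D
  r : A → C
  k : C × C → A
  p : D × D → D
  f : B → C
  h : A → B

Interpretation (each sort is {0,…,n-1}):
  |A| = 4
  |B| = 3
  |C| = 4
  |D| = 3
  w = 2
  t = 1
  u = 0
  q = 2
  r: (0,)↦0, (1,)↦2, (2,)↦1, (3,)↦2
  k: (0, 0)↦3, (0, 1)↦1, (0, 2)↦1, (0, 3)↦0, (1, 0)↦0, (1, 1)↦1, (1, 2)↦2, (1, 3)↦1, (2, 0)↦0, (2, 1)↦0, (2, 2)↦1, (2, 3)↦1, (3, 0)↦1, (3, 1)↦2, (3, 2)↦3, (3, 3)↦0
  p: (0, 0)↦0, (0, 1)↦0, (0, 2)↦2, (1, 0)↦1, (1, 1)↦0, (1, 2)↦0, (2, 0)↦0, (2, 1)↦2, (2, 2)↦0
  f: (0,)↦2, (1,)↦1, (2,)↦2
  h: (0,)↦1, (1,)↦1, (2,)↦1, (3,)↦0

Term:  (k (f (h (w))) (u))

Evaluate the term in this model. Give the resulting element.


value = 0

  w = 2
  (h (w)) = h(2,) = 1
  (f (h (w))) = f(1,) = 1
  u = 0
  (k (f (h (w))) (u)) = k(1, 0) = 0


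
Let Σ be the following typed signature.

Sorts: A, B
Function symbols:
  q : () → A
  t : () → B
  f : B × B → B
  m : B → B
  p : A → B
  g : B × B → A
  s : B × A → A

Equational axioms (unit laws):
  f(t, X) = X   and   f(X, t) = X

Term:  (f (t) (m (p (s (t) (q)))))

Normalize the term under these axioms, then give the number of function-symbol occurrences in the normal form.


1. (f (t) (m (p (s (t) (q)))))  →  (m (p (s (t) (q))))
normal form: (m (p (s (t) (q))))

size = 5


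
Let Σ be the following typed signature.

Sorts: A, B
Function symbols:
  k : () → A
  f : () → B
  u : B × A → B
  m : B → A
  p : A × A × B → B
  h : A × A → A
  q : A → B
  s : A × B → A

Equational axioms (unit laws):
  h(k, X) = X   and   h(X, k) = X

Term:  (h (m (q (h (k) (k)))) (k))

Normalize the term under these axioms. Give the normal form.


normal form = (m (q (k)))

1. (h (m (q (h (k) (k)))) (k))  →  (m (q (h (k) (k))))
2. (m (q (h (k) (k))))  →  (m (q (k)))


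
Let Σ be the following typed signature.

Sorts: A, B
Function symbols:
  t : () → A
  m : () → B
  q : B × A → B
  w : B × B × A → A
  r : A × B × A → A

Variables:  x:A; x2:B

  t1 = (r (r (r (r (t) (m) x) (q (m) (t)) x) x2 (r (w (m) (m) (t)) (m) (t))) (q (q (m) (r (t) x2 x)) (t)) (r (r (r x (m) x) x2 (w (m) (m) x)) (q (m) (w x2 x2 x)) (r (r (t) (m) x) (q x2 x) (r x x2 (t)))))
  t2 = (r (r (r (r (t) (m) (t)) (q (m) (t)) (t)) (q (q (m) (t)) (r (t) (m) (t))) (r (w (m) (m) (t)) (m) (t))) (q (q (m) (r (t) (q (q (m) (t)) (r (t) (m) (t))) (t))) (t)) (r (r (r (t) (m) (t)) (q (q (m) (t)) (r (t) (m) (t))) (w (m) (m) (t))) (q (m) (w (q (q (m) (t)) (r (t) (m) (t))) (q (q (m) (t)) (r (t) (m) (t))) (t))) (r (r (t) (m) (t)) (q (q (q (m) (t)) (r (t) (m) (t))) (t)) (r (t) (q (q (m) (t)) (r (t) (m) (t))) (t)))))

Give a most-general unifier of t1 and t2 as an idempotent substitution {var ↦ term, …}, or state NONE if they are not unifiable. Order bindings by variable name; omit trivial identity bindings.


{x ↦ (t), x2 ↦ (q (q (m) (t)) (r (t) (m) (t)))}


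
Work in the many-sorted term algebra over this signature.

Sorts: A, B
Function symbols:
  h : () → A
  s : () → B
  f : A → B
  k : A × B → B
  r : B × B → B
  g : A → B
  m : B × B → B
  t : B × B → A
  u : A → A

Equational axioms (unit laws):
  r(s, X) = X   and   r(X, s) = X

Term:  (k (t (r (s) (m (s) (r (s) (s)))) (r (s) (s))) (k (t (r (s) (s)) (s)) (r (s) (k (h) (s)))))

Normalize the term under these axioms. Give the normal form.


1. (k (t (r (s) (m (s) (r (s) (s)))) (r (s) (s))) (k (t (r (s) (s)) (s)) (r (s) (k (h) (s)))))  →  (k (t (m (s) (r (s) (s))) (r (s) (s))) (k (t (r (s) (s)) (s)) (r (s) (k (h) (s)))))
2. (k (t (m (s) (r (s) (s))) (r (s) (s))) (k (t (r (s) (s)) (s)) (r (s) (k (h) (s)))))  →  (k (t (m (s) (s)) (r (s) (s))) (k (t (r (s) (s)) (s)) (r (s) (k (h) (s)))))
3. (k (t (m (s) (s)) (r (s) (s))) (k (t (r (s) (s)) (s)) (r (s) (k (h) (s)))))  →  (k (t (m (s) (s)) (s)) (k (t (r (s) (s)) (s)) (r (s) (k (h) (s)))))
4. (k (t (m (s) (s)) (s)) (k (t (r (s) (s)) (s)) (r (s) (k (h) (s)))))  →  (k (t (m (s) (s)) (s)) (k (t (s) (s)) (r (s) (k (h) (s)))))
5. (k (t (m (s) (s)) (s)) (k (t (s) (s)) (r (s) (k (h) (s)))))  →  (k (t (m (s) (s)) (s)) (k (t (s) (s)) (k (h) (s))))

normal form = (k (t (m (s) (s)) (s)) (k (t (s) (s)) (k (h) (s))))


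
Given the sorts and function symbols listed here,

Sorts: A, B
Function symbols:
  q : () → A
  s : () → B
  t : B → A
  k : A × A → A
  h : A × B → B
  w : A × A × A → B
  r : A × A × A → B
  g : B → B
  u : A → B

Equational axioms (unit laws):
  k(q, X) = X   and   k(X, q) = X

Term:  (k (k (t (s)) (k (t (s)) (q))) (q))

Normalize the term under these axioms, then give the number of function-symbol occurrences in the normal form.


size = 5

1. (k (k (t (s)) (k (t (s)) (q))) (q))  →  (k (t (s)) (k (t (s)) (q)))
2. (k (t (s)) (k (t (s)) (q)))  →  (k (t (s)) (t (s)))
normal form: (k (t (s)) (t (s)))


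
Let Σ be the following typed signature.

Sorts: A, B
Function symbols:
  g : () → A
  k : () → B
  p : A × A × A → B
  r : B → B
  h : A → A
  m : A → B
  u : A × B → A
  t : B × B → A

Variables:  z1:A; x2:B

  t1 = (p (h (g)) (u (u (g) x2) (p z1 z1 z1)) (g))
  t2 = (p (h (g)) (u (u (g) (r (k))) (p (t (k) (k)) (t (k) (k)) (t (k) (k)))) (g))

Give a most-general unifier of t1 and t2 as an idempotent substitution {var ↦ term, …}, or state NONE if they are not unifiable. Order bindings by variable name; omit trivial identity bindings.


{x2 ↦ (r (k)), z1 ↦ (t (k) (k))}


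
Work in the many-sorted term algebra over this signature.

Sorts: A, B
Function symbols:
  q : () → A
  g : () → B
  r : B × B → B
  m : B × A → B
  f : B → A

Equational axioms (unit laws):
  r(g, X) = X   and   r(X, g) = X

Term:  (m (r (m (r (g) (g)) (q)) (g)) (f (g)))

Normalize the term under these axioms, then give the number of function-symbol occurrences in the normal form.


1. (m (r (m (r (g) (g)) (q)) (g)) (f (g)))  →  (m (m (r (g) (g)) (q)) (f (g)))
2. (m (m (r (g) (g)) (q)) (f (g)))  →  (m (m (g) (q)) (f (g)))
normal form: (m (m (g) (q)) (f (g)))

size = 6


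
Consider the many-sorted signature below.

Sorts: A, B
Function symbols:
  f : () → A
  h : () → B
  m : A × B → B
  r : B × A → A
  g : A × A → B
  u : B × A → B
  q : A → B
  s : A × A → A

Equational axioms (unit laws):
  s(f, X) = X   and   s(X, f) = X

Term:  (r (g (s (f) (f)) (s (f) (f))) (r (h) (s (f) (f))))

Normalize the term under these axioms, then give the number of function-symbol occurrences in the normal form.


size = 7

1. (r (g (s (f) (f)) (s (f) (f))) (r (h) (s (f) (f))))  →  (r (g (f) (s (f) (f))) (r (h) (s (f) (f))))
2. (r (g (f) (s (f) (f))) (r (h) (s (f) (f))))  →  (r (g (f) (f)) (r (h) (s (f) (f))))
3. (r (g (f) (f)) (r (h) (s (f) (f))))  →  (r (g (f) (f)) (r (h) (f)))
normal form: (r (g (f) (f)) (r (h) (f)))


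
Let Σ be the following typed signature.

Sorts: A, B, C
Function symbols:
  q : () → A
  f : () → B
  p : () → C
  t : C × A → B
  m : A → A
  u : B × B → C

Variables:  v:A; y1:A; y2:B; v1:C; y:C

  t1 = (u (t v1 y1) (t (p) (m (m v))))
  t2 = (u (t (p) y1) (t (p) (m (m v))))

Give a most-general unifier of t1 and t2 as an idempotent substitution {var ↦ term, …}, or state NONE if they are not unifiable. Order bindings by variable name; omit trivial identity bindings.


{v1 ↦ (p)}


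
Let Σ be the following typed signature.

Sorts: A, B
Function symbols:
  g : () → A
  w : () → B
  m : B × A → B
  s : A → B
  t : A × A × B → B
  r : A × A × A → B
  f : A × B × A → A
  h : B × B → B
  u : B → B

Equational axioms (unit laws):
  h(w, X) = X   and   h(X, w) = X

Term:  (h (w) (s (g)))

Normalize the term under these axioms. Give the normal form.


normal form = (s (g))

1. (h (w) (s (g)))  →  (s (g))


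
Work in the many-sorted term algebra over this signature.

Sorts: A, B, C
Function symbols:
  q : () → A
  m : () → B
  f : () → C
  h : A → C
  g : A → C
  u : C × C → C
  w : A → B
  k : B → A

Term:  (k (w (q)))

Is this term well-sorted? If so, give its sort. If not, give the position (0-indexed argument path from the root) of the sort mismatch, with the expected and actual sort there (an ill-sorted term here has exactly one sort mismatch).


well-sorted; sort = A

    (q) : A
  (w (q)) : B
(k (w (q))) : A


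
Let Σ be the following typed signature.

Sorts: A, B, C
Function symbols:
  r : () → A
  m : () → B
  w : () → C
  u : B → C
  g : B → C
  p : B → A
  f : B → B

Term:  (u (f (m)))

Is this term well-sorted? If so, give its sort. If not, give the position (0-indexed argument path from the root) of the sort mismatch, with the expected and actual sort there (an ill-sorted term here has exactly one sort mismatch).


    (m) : B
  (f (m)) : B
(u (f (m))) : C

well-sorted; sort = C


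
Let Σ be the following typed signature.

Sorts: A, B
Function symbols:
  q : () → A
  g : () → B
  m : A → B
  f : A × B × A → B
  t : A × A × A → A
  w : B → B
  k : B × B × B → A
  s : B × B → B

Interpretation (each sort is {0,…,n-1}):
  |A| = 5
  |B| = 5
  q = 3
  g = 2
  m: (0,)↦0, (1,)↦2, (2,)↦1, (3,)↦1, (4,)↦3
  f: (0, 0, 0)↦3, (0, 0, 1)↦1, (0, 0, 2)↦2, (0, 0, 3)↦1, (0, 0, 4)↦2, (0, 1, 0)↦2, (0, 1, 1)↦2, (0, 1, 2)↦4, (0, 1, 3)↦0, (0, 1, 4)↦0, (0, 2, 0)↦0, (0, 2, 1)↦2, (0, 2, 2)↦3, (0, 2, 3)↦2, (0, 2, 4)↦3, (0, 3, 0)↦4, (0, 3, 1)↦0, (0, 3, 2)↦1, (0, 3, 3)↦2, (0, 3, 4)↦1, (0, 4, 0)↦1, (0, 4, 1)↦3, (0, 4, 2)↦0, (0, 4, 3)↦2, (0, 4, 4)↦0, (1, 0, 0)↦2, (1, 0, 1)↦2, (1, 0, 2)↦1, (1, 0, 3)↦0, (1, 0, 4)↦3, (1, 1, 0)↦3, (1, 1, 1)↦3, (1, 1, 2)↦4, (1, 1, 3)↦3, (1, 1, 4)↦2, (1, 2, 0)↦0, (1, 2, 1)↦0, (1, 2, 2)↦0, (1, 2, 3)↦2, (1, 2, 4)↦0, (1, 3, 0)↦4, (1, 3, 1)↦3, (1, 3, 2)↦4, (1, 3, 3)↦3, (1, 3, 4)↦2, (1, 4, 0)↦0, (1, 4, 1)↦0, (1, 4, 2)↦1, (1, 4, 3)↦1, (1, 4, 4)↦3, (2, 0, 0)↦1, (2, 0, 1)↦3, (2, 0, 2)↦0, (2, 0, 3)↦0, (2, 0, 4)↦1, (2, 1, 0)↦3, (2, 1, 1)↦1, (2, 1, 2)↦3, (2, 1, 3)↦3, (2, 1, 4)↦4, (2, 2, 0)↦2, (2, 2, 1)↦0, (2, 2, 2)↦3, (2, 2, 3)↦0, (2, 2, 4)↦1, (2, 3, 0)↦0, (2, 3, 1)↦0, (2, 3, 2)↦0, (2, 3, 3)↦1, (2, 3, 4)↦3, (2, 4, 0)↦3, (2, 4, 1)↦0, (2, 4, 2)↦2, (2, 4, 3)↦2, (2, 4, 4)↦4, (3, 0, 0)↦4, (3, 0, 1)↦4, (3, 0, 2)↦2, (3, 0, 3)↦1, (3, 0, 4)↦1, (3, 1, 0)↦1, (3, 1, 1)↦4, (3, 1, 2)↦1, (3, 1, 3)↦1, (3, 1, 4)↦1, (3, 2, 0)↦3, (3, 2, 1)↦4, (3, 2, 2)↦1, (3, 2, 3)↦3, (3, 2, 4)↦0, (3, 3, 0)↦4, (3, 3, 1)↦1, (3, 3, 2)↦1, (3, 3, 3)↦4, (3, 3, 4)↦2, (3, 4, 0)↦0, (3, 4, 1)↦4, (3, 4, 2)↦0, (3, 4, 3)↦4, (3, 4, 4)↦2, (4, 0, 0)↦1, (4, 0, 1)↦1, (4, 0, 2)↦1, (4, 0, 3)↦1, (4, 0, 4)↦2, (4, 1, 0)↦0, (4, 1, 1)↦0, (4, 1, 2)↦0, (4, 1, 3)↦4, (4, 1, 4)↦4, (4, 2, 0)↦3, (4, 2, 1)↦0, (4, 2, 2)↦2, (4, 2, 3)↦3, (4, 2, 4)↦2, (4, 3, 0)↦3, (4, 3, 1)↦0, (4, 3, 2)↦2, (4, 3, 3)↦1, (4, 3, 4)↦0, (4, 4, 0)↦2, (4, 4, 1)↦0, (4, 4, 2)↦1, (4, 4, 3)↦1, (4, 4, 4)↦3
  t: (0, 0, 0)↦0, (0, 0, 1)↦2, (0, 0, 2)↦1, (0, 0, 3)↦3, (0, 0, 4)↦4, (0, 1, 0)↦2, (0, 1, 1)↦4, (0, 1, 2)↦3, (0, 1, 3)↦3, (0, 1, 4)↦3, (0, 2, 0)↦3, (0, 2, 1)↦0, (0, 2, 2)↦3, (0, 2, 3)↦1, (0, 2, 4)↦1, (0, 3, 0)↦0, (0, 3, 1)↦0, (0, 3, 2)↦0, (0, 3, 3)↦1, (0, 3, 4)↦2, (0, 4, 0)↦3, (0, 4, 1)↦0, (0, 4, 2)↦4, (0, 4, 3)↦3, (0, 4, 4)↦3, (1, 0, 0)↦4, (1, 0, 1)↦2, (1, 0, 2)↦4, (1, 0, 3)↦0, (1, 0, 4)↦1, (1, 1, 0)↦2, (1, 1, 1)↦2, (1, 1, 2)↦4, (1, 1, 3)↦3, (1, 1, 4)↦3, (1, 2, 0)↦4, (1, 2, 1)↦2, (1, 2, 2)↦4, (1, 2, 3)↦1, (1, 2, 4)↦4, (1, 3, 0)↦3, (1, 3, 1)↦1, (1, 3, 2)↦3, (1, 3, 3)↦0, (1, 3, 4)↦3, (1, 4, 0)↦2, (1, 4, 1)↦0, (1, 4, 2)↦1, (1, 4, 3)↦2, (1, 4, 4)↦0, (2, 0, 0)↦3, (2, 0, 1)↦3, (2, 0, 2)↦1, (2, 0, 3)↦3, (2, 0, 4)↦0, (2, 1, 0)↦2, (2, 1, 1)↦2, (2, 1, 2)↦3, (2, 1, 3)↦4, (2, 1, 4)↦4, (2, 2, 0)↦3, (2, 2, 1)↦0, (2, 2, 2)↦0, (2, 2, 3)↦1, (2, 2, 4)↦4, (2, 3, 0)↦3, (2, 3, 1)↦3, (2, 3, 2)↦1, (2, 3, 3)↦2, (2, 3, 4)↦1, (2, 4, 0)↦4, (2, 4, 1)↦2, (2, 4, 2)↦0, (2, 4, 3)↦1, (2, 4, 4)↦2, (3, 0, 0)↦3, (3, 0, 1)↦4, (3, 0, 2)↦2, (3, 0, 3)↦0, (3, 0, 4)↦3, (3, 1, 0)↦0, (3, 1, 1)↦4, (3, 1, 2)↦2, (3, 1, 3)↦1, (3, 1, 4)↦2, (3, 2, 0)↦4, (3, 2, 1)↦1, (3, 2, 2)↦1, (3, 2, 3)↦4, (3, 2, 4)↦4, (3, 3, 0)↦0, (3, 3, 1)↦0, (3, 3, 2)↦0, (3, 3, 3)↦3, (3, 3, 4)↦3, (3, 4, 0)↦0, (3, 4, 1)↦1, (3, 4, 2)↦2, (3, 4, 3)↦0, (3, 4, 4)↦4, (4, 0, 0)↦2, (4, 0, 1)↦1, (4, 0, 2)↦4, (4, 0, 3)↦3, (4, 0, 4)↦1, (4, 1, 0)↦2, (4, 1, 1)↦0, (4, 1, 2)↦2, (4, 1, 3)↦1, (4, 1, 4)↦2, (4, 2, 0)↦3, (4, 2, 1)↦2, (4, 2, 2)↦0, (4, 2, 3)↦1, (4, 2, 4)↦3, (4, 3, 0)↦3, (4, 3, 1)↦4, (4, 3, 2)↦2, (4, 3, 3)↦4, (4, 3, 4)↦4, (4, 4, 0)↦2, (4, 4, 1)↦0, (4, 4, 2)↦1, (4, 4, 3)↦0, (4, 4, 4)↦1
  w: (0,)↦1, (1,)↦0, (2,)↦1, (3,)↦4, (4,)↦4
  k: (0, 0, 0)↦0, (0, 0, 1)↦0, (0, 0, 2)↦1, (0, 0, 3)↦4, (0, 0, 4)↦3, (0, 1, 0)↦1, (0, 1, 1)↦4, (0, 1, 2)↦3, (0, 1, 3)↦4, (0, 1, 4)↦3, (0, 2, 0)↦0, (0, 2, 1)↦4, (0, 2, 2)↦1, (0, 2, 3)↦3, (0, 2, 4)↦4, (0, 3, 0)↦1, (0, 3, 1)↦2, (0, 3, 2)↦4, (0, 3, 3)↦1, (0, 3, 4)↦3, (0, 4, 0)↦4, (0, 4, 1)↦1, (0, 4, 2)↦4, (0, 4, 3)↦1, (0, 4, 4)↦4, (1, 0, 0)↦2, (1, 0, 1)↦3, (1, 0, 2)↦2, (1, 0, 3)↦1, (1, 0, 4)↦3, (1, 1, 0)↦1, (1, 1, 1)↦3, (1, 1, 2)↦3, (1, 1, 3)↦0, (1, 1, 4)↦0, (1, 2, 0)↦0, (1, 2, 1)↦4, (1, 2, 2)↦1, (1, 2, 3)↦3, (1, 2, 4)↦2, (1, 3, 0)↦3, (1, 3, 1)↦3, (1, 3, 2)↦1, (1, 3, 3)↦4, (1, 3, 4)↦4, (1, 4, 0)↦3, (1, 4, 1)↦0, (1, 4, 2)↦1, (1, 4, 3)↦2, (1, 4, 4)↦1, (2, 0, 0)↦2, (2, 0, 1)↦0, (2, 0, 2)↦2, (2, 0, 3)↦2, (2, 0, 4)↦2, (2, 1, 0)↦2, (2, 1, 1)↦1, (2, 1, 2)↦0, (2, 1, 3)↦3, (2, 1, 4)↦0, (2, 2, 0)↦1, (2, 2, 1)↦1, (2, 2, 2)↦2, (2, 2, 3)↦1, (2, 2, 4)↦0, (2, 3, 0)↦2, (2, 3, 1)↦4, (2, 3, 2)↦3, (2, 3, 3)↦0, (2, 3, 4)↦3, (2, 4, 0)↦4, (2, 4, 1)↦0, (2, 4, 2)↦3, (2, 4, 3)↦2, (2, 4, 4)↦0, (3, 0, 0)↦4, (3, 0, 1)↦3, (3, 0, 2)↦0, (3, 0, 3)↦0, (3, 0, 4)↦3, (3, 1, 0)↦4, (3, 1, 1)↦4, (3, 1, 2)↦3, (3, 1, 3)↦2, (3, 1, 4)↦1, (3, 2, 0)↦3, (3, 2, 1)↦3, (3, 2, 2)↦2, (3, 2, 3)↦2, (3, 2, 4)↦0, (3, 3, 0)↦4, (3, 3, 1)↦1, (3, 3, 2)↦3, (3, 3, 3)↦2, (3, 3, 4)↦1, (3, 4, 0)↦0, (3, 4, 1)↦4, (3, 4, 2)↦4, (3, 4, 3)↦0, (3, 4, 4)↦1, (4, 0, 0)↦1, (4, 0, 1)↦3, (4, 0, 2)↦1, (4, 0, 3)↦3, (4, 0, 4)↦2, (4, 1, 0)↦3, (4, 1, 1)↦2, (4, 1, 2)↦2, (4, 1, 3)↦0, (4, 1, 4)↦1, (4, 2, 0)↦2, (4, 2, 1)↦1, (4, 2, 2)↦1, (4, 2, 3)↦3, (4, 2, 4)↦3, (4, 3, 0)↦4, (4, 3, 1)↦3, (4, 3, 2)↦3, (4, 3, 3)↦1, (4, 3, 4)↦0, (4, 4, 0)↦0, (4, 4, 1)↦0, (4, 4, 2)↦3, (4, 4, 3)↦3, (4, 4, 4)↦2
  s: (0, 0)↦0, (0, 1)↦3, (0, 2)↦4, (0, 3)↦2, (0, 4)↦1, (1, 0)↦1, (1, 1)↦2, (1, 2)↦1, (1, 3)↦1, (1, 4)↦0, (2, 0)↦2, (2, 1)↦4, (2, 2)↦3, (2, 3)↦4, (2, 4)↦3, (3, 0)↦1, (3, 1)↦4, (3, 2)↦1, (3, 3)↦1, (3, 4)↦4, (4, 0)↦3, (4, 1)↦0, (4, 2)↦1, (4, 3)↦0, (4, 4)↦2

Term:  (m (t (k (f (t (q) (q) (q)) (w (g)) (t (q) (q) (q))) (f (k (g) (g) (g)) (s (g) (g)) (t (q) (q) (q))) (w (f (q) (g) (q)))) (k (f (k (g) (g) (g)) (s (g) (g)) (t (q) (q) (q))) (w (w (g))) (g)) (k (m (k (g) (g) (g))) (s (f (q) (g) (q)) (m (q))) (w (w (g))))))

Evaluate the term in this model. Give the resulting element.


value = 2

  q = 3
  q = 3
  q = 3
  (t (q) (q) (q)) = t(3, 3, 3) = 3
  g = 2
  (w (g)) = w(2,) = 1
  q = 3
  q = 3
  q = 3
  (t (q) (q) (q)) = t(3, 3, 3) = 3
  (f (t (q) (q) (q)) (w (g)) (t (q) (q) (q))) = f(3, 1, 3) = 1
  g = 2
  g = 2
  g = 2
  (k (g) (g) (g)) = k(2, 2, 2) = 2
  g = 2
  g = 2
  (s (g) (g)) = s(2, 2) = 3
  q = 3
  q = 3
  q = 3
  (t (q) (q) (q)) = t(3, 3, 3) = 3
  (f (k (g) (g) (g)) (s (g) (g)) (t (q) (q) (q))) = f(2, 3, 3) = 1
  q = 3
  g = 2
  q = 3
  (f (q) (g) (q)) = f(3, 2, 3) = 3
  (w (f (q) (g) (q))) = w(3,) = 4
  (k (f (t (q) (q) (q)) (w (g)) (t (q) (q) (q))) (f (k (g) (g) (g)) (s (g) (g)) (t (q) (q) (q))) (w (f (q) (g) (q)))) = k(1, 1, 4) = 0
  g = 2
  g = 2
  g = 2
  (k (g) (g) (g)) = k(2, 2, 2) = 2
  g = 2
  g = 2
  (s (g) (g)) = s(2, 2) = 3
  q = 3
  q = 3
  q = 3
  (t (q) (q) (q)) = t(3, 3, 3) = 3
  (f (k (g) (g) (g)) (s (g) (g)) (t (q) (q) (q))) = f(2, 3, 3) = 1
  g = 2
  (w (g)) = w(2,) = 1
  (w (w (g))) = w(1,) = 0
  g = 2
  (k (f (k (g) (g) (g)) (s (g) (g)) (t (q) (q) (q))) (w (w (g))) (g)) = k(1, 0, 2) = 2
  g = 2
  g = 2
  g = 2
  (k (g) (g) (g)) = k(2, 2, 2) = 2
  (m (k (g) (g) (g))) = m(2,) = 1
  q = 3
  g = 2
  q = 3
  (f (q) (g) (q)) = f(3, 2, 3) = 3
  q = 3
  (m (q)) = m(3,) = 1
  (s (f (q) (g) (q)) (m (q))) = s(3, 1) = 4
  g = 2
  (w (g)) = w(2,) = 1
  (w (w (g))) = w(1,) = 0
  (k (m (k (g) (g) (g))) (s (f (q) (g) (q)) (m (q))) (w (w (g)))) = k(1, 4, 0) = 3
  (t (k (f (t (q) (q) (q)) (w (g)) (t (q) (q) (q))) (f (k (g) (g) (g)) (s (g) (g)) (t (q) (q) (q))) (w (f (q) (g) (q)))) (k (f (k (g) (g) (g)) (s (g) (g)) (t (q) (q) (q))) (w (w (g))) (g)) (k (m (k (g) (g) (g))) (s (f (q) (g) (q)) (m (q))) (w (w (g))))) = t(0, 2, 3) = 1
  (m (t (k (f (t (q) (q) (q)) (w (g)) (t (q) (q) (q))) (f (k (g) (g) (g)) (s (g) (g)) (t (q) (q) (q))) (w (f (q) (g) (q)))) (k (f (k (g) (g) (g)) (s (g) (g)) (t (q) (q) (q))) (w (w (g))) (g)) (k (m (k (g) (g) (g))) (s (f (q) (g) (q)) (m (q))) (w (w (g)))))) = m(1,) = 2


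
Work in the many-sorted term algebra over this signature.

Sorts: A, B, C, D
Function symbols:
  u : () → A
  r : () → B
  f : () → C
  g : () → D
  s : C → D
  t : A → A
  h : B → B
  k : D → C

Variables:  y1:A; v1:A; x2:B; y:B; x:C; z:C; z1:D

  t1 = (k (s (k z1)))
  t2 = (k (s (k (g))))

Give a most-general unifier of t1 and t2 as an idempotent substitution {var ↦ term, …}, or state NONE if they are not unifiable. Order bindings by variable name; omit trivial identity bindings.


{z1 ↦ (g)}


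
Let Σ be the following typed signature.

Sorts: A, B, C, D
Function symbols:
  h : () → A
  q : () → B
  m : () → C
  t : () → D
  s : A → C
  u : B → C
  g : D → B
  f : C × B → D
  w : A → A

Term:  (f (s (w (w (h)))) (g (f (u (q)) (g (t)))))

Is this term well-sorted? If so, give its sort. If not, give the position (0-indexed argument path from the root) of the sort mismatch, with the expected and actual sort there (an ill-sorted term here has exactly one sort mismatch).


        (h) : A
      (w (h)) : A
    (w (w (h))) : A
  (s (w (w (h)))) : C
        (q) : B
      (u (q)) : C
        (t) : D
      (g (t)) : B
    (f (u (q)) (g (t))) : D
  (g (f (u (q)) (g (t)))) : B
(f (s (w (w (h)))) (g (f (u (q)) (g (t))))) : D

well-sorted; sort = D


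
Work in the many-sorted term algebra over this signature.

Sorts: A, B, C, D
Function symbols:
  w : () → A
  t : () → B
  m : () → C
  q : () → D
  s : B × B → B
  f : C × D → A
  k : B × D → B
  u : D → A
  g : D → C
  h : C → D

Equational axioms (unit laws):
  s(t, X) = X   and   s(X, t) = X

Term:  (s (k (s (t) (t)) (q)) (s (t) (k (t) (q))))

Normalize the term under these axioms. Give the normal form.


normal form = (s (k (t) (q)) (k (t) (q)))

1. (s (k (s (t) (t)) (q)) (s (t) (k (t) (q))))  →  (s (k (t) (q)) (s (t) (k (t) (q))))
2. (s (k (t) (q)) (s (t) (k (t) (q))))  →  (s (k (t) (q)) (k (t) (q)))


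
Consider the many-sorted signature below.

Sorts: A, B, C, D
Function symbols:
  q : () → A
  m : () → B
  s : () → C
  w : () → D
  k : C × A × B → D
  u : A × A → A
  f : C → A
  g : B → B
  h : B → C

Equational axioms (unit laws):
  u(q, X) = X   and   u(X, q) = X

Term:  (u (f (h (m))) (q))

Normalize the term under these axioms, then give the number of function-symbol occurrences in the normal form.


size = 3

1. (u (f (h (m))) (q))  →  (f (h (m)))
normal form: (f (h (m)))


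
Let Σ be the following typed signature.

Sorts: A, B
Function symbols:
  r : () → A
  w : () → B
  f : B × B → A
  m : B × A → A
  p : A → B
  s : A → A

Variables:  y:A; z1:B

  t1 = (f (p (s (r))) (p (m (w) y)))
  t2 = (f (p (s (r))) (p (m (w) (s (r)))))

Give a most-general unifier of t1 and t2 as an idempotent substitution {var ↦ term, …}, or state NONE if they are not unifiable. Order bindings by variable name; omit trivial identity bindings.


{y ↦ (s (r))}


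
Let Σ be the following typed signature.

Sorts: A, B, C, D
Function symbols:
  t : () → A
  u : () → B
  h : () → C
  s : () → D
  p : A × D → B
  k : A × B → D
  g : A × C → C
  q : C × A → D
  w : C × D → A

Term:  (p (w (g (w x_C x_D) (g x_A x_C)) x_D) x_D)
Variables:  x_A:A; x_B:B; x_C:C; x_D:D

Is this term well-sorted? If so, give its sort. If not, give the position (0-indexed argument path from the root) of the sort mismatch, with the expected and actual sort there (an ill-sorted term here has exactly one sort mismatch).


well-sorted; sort = B

        x_C : C
        x_D : D
      (w x_C x_D) : A
        x_A : A
        x_C : C
      (g x_A x_C) : C
    (g (w x_C x_D) (g x_A x_C)) : C
    x_D : D
  (w (g (w x_C x_D) (g x_A x_C)) x_D) : A
  x_D : D
(p (w (g (w x_C x_D) (g x_A x_C)) x_D) x_D) : B


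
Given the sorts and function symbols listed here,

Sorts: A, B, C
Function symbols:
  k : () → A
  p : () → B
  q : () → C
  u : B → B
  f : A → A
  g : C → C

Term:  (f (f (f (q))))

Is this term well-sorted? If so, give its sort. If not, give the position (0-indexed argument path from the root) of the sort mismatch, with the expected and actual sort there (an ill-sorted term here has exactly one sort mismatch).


      (q) : C
    (f (q)) : ✗ arg 0 at [0, 0, 0] has sort C, expected A

ill-sorted at position [0, 0, 0]: expected A, got C


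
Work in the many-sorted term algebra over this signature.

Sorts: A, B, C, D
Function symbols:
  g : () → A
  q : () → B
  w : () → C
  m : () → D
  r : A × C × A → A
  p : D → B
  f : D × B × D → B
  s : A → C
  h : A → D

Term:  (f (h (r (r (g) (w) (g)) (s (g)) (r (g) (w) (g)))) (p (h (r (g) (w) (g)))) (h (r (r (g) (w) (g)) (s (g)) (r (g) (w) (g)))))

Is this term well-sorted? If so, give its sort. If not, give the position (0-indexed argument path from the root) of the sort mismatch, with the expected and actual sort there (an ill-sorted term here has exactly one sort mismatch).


        (g) : A
        (w) : C
        (g) : A
      (r (g) (w) (g)) : A
        (g) : A
      (s (g)) : C
        (g) : A
        (w) : C
        (g) : A
      (r (g) (w) (g)) : A
    (r (r (g) (w) (g)) (s (g)) (r (g) (w) (g))) : A
  (h (r (r (g) (w) (g)) (s (g)) (r (g) (w) (g)))) : D
        (g) : A
        (w) : C
        (g) : A
      (r (g) (w) (g)) : A
    (h (r (g) (w) (g))) : D
  (p (h (r (g) (w) (g)))) : B
        (g) : A
        (w) : C
        (g) : A
      (r (g) (w) (g)) : A
        (g) : A
      (s (g)) : C
        (g) : A
        (w) : C
        (g) : A
      (r (g) (w) (g)) : A
    (r (r (g) (w) (g)) (s (g)) (r (g) (w) (g))) : A
  (h (r (r (g) (w) (g)) (s (g)) (r (g) (w) (g)))) : D
(f (h (r (r (g) (w) (g)) (s (g)) (r (g) (w) (g)))) (p (h (r (g) (w) (g)))) (h (r (r (g) (w) (g)) (s (g)) (r (g) (w) (g))))) : B

well-sorted; sort = B


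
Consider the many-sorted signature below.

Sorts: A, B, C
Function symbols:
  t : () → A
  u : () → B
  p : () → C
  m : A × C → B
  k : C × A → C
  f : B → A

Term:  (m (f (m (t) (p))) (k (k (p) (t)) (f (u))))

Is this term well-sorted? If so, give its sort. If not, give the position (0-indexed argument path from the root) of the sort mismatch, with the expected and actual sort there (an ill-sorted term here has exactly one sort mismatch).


well-sorted; sort = B

      (t) : A
      (p) : C
    (m (t) (p)) : B
  (f (m (t) (p))) : A
      (p) : C
      (t) : A
    (k (p) (t)) : C
      (u) : B
    (f (u)) : A
  (k (k (p) (t)) (f (u))) : C
(m (f (m (t) (p))) (k (k (p) (t)) (f (u)))) : B


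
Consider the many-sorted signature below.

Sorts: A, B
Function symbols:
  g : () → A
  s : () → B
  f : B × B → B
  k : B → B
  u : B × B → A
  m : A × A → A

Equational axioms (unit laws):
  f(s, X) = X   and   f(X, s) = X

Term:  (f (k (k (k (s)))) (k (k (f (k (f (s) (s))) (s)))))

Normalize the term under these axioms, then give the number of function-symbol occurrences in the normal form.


1. (f (k (k (k (s)))) (k (k (f (k (f (s) (s))) (s)))))  →  (f (k (k (k (s)))) (k (k (k (f (s) (s))))))
2. (f (k (k (k (s)))) (k (k (k (f (s) (s))))))  →  (f (k (k (k (s)))) (k (k (k (s)))))
normal form: (f (k (k (k (s)))) (k (k (k (s)))))

size = 9


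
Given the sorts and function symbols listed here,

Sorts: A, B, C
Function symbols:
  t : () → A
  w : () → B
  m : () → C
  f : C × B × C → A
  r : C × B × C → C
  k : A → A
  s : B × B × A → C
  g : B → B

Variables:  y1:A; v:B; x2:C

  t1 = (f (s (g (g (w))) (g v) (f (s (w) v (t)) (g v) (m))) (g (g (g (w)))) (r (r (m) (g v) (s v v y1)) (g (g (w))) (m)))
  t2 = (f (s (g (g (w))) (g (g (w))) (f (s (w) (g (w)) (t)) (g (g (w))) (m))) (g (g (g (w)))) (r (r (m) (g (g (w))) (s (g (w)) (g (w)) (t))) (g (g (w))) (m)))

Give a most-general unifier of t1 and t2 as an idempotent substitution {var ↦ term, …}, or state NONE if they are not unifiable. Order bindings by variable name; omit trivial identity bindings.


{v ↦ (g (w)), y1 ↦ (t)}


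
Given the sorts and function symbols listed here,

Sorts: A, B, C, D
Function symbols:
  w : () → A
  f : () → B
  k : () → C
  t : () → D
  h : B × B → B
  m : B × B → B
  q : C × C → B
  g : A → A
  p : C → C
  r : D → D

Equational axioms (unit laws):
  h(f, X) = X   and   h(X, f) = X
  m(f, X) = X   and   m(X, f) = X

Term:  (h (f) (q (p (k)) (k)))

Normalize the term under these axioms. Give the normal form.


normal form = (q (p (k)) (k))

1. (h (f) (q (p (k)) (k)))  →  (q (p (k)) (k))


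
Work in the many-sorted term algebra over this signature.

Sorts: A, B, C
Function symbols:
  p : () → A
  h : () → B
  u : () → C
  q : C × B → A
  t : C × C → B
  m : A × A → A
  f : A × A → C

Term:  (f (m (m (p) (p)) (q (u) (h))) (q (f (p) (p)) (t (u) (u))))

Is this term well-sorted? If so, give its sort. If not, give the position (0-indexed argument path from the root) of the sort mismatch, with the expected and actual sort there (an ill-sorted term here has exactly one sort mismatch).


      (p) : A
      (p) : A
    (m (p) (p)) : A
      (u) : C
      (h) : B
    (q (u) (h)) : A
  (m (m (p) (p)) (q (u) (h))) : A
      (p) : A
      (p) : A
    (f (p) (p)) : C
      (u) : C
      (u) : C
    (t (u) (u)) : B
  (q (f (p) (p)) (t (u) (u))) : A
(f (m (m (p) (p)) (q (u) (h))) (q (f (p) (p)) (t (u) (u)))) : C

well-sorted; sort = C


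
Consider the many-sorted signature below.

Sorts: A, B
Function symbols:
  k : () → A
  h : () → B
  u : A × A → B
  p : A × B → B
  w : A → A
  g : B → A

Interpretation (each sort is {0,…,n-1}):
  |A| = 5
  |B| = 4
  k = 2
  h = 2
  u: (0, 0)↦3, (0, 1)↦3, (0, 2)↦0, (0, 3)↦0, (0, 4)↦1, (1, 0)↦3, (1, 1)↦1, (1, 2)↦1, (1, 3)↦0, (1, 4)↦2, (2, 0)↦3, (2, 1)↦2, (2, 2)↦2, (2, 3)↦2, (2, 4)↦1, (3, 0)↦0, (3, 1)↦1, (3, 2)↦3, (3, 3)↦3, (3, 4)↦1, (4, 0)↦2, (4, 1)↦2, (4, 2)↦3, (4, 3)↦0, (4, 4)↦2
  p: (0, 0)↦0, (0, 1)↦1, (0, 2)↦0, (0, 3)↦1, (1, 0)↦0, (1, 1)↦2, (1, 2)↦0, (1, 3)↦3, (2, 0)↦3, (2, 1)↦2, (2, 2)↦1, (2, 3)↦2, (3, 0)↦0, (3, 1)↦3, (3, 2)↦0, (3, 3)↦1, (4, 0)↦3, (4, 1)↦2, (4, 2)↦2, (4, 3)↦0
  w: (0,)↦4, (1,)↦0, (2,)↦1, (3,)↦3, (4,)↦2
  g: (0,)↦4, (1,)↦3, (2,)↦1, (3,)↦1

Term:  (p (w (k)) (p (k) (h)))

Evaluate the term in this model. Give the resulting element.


  k = 2
  (w (k)) = w(2,) = 1
  k = 2
  h = 2
  (p (k) (h)) = p(2, 2) = 1
  (p (w (k)) (p (k) (h))) = p(1, 1) = 2

value = 2


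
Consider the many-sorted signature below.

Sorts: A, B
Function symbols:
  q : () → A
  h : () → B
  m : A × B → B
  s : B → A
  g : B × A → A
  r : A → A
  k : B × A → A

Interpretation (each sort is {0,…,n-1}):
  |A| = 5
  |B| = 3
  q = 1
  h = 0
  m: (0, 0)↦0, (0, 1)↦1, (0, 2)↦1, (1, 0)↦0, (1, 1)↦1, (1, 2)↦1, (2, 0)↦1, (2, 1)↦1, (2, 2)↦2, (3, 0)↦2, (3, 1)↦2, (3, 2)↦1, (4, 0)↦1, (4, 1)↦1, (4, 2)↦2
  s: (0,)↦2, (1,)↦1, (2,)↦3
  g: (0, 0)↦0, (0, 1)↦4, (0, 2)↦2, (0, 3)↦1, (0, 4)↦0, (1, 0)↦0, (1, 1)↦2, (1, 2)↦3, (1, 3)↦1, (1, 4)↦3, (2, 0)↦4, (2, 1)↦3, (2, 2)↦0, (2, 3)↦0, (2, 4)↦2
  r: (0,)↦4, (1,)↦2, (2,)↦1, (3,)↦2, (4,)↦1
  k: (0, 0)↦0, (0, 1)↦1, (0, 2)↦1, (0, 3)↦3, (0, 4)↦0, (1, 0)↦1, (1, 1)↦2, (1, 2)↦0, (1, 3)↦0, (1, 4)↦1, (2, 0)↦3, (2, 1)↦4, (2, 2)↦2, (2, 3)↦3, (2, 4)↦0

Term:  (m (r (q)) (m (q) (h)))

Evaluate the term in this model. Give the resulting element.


value = 1

  q = 1
  (r (q)) = r(1,) = 2
  q = 1
  h = 0
  (m (q) (h)) = m(1, 0) = 0
  (m (r (q)) (m (q) (h))) = m(2, 0) = 1


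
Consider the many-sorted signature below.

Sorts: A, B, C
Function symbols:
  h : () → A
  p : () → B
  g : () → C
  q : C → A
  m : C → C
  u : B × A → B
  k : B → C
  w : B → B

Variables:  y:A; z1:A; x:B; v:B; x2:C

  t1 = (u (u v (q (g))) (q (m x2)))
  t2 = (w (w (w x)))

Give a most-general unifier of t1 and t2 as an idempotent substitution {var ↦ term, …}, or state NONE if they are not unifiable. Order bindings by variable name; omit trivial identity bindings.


NONE (not unifiable)

head clash or occurs-check failure — not unifiable


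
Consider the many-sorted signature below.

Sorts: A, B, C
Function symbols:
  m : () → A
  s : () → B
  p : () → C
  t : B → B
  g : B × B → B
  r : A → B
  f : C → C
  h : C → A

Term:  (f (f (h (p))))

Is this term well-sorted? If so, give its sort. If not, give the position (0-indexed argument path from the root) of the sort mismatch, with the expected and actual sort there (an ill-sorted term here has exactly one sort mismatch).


      (p) : C
    (h (p)) : A
  (f (h (p))) : ✗ arg 0 at [0, 0] has sort A, expected C

ill-sorted at position [0, 0]: expected C, got A


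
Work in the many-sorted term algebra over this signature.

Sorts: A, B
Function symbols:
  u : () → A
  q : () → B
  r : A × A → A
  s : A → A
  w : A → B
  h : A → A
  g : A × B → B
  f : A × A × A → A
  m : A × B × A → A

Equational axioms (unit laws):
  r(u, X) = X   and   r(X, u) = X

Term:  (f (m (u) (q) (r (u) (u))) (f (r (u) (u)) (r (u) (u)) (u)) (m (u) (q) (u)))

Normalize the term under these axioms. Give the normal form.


normal form = (f (m (u) (q) (u)) (f (u) (u) (u)) (m (u) (q) (u)))

1. (f (m (u) (q) (r (u) (u))) (f (r (u) (u)) (r (u) (u)) (u)) (m (u) (q) (u)))  →  (f (m (u) (q) (u)) (f (r (u) (u)) (r (u) (u)) (u)) (m (u) (q) (u)))
2. (f (m (u) (q) (u)) (f (r (u) (u)) (r (u) (u)) (u)) (m (u) (q) (u)))  →  (f (m (u) (q) (u)) (f (u) (r (u) (u)) (u)) (m (u) (q) (u)))
3. (f (m (u) (q) (u)) (f (u) (r (u) (u)) (u)) (m (u) (q) (u)))  →  (f (m (u) (q) (u)) (f (u) (u) (u)) (m (u) (q) (u)))


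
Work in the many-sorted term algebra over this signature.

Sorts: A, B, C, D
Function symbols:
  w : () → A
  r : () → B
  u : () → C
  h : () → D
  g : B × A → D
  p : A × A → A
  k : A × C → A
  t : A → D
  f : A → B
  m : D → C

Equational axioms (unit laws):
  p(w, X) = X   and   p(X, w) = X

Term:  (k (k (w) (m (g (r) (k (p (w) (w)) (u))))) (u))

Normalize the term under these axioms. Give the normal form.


1. (k (k (w) (m (g (r) (k (p (w) (w)) (u))))) (u))  →  (k (k (w) (m (g (r) (k (w) (u))))) (u))

normal form = (k (k (w) (m (g (r) (k (w) (u))))) (u))


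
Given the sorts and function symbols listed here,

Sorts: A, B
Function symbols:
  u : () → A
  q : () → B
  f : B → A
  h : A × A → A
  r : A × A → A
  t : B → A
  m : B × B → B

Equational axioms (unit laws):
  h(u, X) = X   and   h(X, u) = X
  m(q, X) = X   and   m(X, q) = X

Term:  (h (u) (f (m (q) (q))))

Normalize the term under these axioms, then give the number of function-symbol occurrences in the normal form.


1. (h (u) (f (m (q) (q))))  →  (f (m (q) (q)))
2. (f (m (q) (q)))  →  (f (q))
normal form: (f (q))

size = 2


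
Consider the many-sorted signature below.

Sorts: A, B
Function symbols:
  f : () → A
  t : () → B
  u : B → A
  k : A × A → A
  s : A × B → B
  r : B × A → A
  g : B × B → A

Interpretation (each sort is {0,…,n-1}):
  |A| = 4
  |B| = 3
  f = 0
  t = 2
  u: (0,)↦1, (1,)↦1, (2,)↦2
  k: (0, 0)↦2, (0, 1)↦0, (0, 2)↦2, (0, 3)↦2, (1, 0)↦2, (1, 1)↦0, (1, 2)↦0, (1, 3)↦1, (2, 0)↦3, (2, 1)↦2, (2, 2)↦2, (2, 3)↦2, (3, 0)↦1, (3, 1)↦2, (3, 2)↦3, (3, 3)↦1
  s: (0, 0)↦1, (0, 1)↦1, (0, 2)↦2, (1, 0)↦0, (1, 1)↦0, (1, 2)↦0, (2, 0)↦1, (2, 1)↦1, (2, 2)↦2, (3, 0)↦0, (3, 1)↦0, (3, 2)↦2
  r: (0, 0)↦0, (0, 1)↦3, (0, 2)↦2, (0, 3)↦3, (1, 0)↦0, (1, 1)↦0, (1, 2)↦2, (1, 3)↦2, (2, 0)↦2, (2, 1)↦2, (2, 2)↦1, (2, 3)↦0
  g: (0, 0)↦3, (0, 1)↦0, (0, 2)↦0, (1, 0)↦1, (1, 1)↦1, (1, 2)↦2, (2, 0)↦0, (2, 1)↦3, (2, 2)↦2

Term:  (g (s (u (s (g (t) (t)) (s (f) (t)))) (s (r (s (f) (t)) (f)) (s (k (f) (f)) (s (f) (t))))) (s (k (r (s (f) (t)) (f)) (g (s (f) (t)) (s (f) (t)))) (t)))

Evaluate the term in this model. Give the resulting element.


  t = 2
  t = 2
  (g (t) (t)) = g(2, 2) = 2
  f = 0
  t = 2
  (s (f) (t)) = s(0, 2) = 2
  (s (g (t) (t)) (s (f) (t))) = s(2, 2) = 2
  (u (s (g (t) (t)) (s (f) (t)))) = u(2,) = 2
  f = 0
  t = 2
  (s (f) (t)) = s(0, 2) = 2
  f = 0
  (r (s (f) (t)) (f)) = r(2, 0) = 2
  f = 0
  f = 0
  (k (f) (f)) = k(0, 0) = 2
  f = 0
  t = 2
  (s (f) (t)) = s(0, 2) = 2
  (s (k (f) (f)) (s (f) (t))) = s(2, 2) = 2
  (s (r (s (f) (t)) (f)) (s (k (f) (f)) (s (f) (t)))) = s(2, 2) = 2
  (s (u (s (g (t) (t)) (s (f) (t)))) (s (r (s (f) (t)) (f)) (s (k (f) (f)) (s (f) (t))))) = s(2, 2) = 2
  f = 0
  t = 2
  (s (f) (t)) = s(0, 2) = 2
  f = 0
  (r (s (f) (t)) (f)) = r(2, 0) = 2
  f = 0
  t = 2
  (s (f) (t)) = s(0, 2) = 2
  f = 0
  t = 2
  (s (f) (t)) = s(0, 2) = 2
  (g (s (f) (t)) (s (f) (t))) = g(2, 2) = 2
  (k (r (s (f) (t)) (f)) (g (s (f) (t)) (s (f) (t)))) = k(2, 2) = 2
  t = 2
  (s (k (r (s (f) (t)) (f)) (g (s (f) (t)) (s (f) (t)))) (t)) = s(2, 2) = 2
  (g (s (u (s (g (t) (t)) (s (f) (t)))) (s (r (s (f) (t)) (f)) (s (k (f) (f)) (s (f) (t))))) (s (k (r (s (f) (t)) (f)) (g (s (f) (t)) (s (f) (t)))) (t))) = g(2, 2) = 2

value = 2


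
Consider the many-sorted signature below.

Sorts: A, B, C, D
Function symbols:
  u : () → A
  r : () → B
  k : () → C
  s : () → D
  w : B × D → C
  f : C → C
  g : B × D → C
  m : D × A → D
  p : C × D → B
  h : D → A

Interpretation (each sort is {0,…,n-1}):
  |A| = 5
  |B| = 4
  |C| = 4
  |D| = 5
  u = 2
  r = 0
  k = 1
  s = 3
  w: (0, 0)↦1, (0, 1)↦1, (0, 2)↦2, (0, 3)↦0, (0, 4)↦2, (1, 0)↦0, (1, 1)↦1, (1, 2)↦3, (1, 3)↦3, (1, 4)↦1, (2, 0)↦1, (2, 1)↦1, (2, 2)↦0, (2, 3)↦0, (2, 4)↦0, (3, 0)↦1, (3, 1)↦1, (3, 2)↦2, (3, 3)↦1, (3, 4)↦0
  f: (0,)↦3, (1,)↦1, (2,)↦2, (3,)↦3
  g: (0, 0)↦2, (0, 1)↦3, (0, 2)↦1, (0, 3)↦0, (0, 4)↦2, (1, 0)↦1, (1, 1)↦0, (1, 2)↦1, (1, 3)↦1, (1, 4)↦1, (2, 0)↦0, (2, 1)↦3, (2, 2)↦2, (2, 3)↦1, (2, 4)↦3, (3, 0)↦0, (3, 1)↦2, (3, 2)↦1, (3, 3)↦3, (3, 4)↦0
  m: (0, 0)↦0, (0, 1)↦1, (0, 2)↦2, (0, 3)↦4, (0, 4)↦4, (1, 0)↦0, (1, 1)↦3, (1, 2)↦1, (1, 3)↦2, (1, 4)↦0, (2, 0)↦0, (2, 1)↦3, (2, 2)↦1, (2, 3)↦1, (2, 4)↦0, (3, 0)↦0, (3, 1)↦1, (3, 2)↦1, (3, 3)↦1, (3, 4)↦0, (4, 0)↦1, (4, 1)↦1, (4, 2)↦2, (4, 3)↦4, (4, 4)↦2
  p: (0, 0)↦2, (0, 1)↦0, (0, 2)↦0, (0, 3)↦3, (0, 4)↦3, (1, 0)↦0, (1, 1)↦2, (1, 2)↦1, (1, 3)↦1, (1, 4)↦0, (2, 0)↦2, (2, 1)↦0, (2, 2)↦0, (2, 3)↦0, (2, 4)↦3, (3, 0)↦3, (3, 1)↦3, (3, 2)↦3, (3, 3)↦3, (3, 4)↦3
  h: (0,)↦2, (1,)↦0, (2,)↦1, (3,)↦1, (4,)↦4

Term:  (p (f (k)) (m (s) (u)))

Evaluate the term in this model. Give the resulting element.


  k = 1
  (f (k)) = f(1,) = 1
  s = 3
  u = 2
  (m (s) (u)) = m(3, 2) = 1
  (p (f (k)) (m (s) (u))) = p(1, 1) = 2

value = 2


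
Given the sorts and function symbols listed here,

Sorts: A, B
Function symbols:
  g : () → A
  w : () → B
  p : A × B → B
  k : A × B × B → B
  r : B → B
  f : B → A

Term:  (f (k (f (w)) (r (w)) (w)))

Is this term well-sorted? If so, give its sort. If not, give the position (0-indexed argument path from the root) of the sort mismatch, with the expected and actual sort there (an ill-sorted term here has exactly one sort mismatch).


well-sorted; sort = A

      (w) : B
    (f (w)) : A
      (w) : B
    (r (w)) : B
    (w) : B
  (k (f (w)) (r (w)) (w)) : B
(f (k (f (w)) (r (w)) (w))) : A


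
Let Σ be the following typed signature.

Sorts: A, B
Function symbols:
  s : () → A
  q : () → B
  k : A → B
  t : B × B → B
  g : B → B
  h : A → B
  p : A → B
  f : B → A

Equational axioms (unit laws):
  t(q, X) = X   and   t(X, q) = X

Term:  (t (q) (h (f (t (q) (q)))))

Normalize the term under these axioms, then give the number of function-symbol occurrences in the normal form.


size = 3

1. (t (q) (h (f (t (q) (q)))))  →  (h (f (t (q) (q))))
2. (h (f (t (q) (q))))  →  (h (f (q)))
normal form: (h (f (q)))
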